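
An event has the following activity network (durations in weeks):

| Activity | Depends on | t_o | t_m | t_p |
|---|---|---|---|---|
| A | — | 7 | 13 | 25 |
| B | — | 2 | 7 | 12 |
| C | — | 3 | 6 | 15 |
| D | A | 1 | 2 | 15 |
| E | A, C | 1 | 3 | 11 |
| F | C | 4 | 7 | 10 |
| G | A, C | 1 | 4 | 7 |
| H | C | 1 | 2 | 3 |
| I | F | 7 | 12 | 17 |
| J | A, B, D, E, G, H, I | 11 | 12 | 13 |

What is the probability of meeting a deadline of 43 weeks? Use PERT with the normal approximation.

0.962

te_A = (7 + 4·13 + 25)/6 = 84/6 = 14; σ²_A = ((25−7)/6)² = 9.000
te_B = (2 + 4·7 + 12)/6 = 42/6 = 7; σ²_B = ((12−2)/6)² = 2.778
te_C = (3 + 4·6 + 15)/6 = 42/6 = 7; σ²_C = ((15−3)/6)² = 4.000
te_D = (1 + 4·2 + 15)/6 = 24/6 = 4; σ²_D = ((15−1)/6)² = 5.444
te_E = (1 + 4·3 + 11)/6 = 24/6 = 4; σ²_E = ((11−1)/6)² = 2.778
te_F = (4 + 4·7 + 10)/6 = 42/6 = 7; σ²_F = ((10−4)/6)² = 1.000
te_G = (1 + 4·4 + 7)/6 = 24/6 = 4; σ²_G = ((7−1)/6)² = 1.000
te_H = (1 + 4·2 + 3)/6 = 12/6 = 2; σ²_H = ((3−1)/6)² = 0.111
te_I = (7 + 4·12 + 17)/6 = 72/6 = 12; σ²_I = ((17−7)/6)² = 2.778
te_J = (11 + 4·12 + 13)/6 = 72/6 = 12; σ²_J = ((13−11)/6)² = 0.111

Forward pass:
ES_A = 0; EF_A = 14
ES_B = 0; EF_B = 7
ES_C = 0; EF_C = 7
ES_D = 14; EF_D = 14+4 = 18
ES_E = max(EF_A=14, EF_C=7) = 14; EF_E = 14+4 = 18
ES_F = 7; EF_F = 7+7 = 14
ES_G = max(EF_A=14, EF_C=7) = 14; EF_G = 14+4 = 18
ES_H = 7; EF_H = 7+2 = 9
ES_I = 14; EF_I = 14+12 = 26
ES_J = max(EF_A=14, EF_B=7, EF_D=18, EF_E=18, EF_G=18, EF_H=9, EF_I=26) = 26; EF_J = 26+12 = 38
Expected project duration μ = 38 weeks. Critical path: C → F → I → J.

Variance along critical path = 4.000 + 1.000 + 2.778 + 0.111 = 7.889; σ = √7.889 = 2.809 weeks.
Z = (43 − 38) / 2.809 = 1.780
P(T ≤ 43) = Φ(1.780) ≈ 0.962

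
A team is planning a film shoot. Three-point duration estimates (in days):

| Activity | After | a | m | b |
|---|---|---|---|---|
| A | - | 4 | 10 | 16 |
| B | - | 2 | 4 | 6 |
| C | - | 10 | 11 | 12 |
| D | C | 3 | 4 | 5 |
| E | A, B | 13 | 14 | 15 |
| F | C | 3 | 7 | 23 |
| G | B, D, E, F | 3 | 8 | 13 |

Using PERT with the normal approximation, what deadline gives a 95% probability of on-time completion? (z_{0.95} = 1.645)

te_A = (4 + 4·10 + 16)/6 = 60/6 = 10; σ²_A = ((16−4)/6)² = 4.000
te_B = (2 + 4·4 + 6)/6 = 24/6 = 4; σ²_B = ((6−2)/6)² = 0.444
te_C = (10 + 4·11 + 12)/6 = 66/6 = 11; σ²_C = ((12−10)/6)² = 0.111
te_D = (3 + 4·4 + 5)/6 = 24/6 = 4; σ²_D = ((5−3)/6)² = 0.111
te_E = (13 + 4·14 + 15)/6 = 84/6 = 14; σ²_E = ((15−13)/6)² = 0.111
te_F = (3 + 4·7 + 23)/6 = 54/6 = 9; σ²_F = ((23−3)/6)² = 11.111
te_G = (3 + 4·8 + 13)/6 = 48/6 = 8; σ²_G = ((13−3)/6)² = 2.778

Forward pass:
ES_A = 0; EF_A = 10
ES_B = 0; EF_B = 4
ES_C = 0; EF_C = 11
ES_D = 11; EF_D = 11+4 = 15
ES_E = max(EF_A=10, EF_B=4) = 10; EF_E = 10+14 = 24
ES_F = 11; EF_F = 11+9 = 20
ES_G = max(EF_B=4, EF_D=15, EF_E=24, EF_F=20) = 24; EF_G = 24+8 = 32
Expected project duration μ = 32 days. Critical path: A → E → G.

Variance along critical path = 4.000 + 0.111 + 2.778 = 6.889; σ = 2.625 days.
D = μ + z·σ = 32 + 1.645·2.625 = 36.3 days

36.3 days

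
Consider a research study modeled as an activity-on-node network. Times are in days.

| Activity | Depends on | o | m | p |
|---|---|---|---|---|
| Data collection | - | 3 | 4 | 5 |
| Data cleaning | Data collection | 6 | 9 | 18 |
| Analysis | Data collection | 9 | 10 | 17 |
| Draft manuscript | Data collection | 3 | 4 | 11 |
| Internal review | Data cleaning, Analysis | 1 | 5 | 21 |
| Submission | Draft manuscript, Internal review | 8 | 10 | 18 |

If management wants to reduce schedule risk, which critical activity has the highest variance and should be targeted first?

te_Data collection = (3 + 4·4 + 5)/6 = 24/6 = 4; σ²_Data collection = ((5−3)/6)² = 0.111
te_Data cleaning = (6 + 4·9 + 18)/6 = 60/6 = 10; σ²_Data cleaning = ((18−6)/6)² = 4.000
te_Analysis = (9 + 4·10 + 17)/6 = 66/6 = 11; σ²_Analysis = ((17−9)/6)² = 1.778
te_Draft manuscript = (3 + 4·4 + 11)/6 = 30/6 = 5; σ²_Draft manuscript = ((11−3)/6)² = 1.778
te_Internal review = (1 + 4·5 + 21)/6 = 42/6 = 7; σ²_Internal review = ((21−1)/6)² = 11.111
te_Submission = (8 + 4·10 + 18)/6 = 66/6 = 11; σ²_Submission = ((18−8)/6)² = 2.778

Forward pass:
ES_Data collection = 0; EF_Data collection = 4
ES_Data cleaning = 4; EF_Data cleaning = 4+10 = 14
ES_Analysis = 4; EF_Analysis = 4+11 = 15
ES_Draft manuscript = 4; EF_Draft manuscript = 4+5 = 9
ES_Internal review = max(EF_Data cleaning=14, EF_Analysis=15) = 15; EF_Internal review = 15+7 = 22
ES_Submission = max(EF_Draft manuscript=9, EF_Internal review=22) = 22; EF_Submission = 22+11 = 33
Expected project duration μ = 33 days. Critical path: Data collection → Analysis → Internal review → Submission.

Variances on critical path: σ²_Data collection=0.111, σ²_Analysis=1.778, σ²_Internal review=11.111, σ²_Submission=2.778.
Largest is σ²_Internal review = 11.111.

Internal review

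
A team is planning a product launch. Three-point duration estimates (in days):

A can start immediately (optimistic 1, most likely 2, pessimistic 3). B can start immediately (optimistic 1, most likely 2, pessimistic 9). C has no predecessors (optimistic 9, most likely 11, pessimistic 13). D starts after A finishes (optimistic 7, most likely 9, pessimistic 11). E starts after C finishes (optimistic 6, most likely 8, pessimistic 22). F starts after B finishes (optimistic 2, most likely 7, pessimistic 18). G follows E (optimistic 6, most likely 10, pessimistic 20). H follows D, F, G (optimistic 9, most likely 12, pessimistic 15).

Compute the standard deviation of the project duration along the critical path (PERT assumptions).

te_A = (1 + 4·2 + 3)/6 = 12/6 = 2; σ²_A = ((3−1)/6)² = 0.111
te_B = (1 + 4·2 + 9)/6 = 18/6 = 3; σ²_B = ((9−1)/6)² = 1.778
te_C = (9 + 4·11 + 13)/6 = 66/6 = 11; σ²_C = ((13−9)/6)² = 0.444
te_D = (7 + 4·9 + 11)/6 = 54/6 = 9; σ²_D = ((11−7)/6)² = 0.444
te_E = (6 + 4·8 + 22)/6 = 60/6 = 10; σ²_E = ((22−6)/6)² = 7.111
te_F = (2 + 4·7 + 18)/6 = 48/6 = 8; σ²_F = ((18−2)/6)² = 7.111
te_G = (6 + 4·10 + 20)/6 = 66/6 = 11; σ²_G = ((20−6)/6)² = 5.444
te_H = (9 + 4·12 + 15)/6 = 72/6 = 12; σ²_H = ((15−9)/6)² = 1.000

Forward pass:
ES_A = 0; EF_A = 2
ES_B = 0; EF_B = 3
ES_C = 0; EF_C = 11
ES_D = 2; EF_D = 2+9 = 11
ES_E = 11; EF_E = 11+10 = 21
ES_F = 3; EF_F = 3+8 = 11
ES_G = 21; EF_G = 21+11 = 32
ES_H = max(EF_D=11, EF_F=11, EF_G=32) = 32; EF_H = 32+12 = 44
Expected project duration μ = 44 days. Critical path: C → E → G → H.

Variance along critical path = 0.444 + 7.111 + 5.444 + 1.000 = 14.000
σ = √14.000 = 3.742 days

3.74 days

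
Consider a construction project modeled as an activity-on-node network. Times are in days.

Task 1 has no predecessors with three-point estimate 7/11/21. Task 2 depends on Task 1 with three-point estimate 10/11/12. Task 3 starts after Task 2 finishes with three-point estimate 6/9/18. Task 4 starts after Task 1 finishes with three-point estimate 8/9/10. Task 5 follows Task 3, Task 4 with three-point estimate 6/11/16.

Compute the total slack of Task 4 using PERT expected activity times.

te_Task 1 = (7 + 4·11 + 21)/6 = 72/6 = 12
te_Task 2 = (10 + 4·11 + 12)/6 = 66/6 = 11
te_Task 3 = (6 + 4·9 + 18)/6 = 60/6 = 10
te_Task 4 = (8 + 4·9 + 10)/6 = 54/6 = 9
te_Task 5 = (6 + 4·11 + 16)/6 = 66/6 = 11

Forward pass:
ES_Task 1 = 0; EF_Task 1 = 12
ES_Task 2 = 12; EF_Task 2 = 12+11 = 23
ES_Task 3 = 23; EF_Task 3 = 23+10 = 33
ES_Task 4 = 12; EF_Task 4 = 12+9 = 21
ES_Task 5 = max(EF_Task 3=33, EF_Task 4=21) = 33; EF_Task 5 = 33+11 = 44
Expected project duration μ = 44 days. Critical path: Task 1 → Task 2 → Task 3 → Task 5.

Backward pass:
LF_Task 5 = 44; LS_Task 5 = 44−11 = 33
LF_Task 4 = LS_Task 5 = 33; LS_Task 4 = 33−9 = 24
LF_Task 3 = LS_Task 5 = 33; LS_Task 3 = 33−10 = 23
LF_Task 2 = LS_Task 3 = 23; LS_Task 2 = 23−11 = 12
LF_Task 1 = min(LS_Task 2=12, LS_Task 4=24) = 12; LS_Task 1 = 12−12 = 0
Slack_Task 4 = LS_Task 4 − ES_Task 4 = 24 − 12 = 12

12 days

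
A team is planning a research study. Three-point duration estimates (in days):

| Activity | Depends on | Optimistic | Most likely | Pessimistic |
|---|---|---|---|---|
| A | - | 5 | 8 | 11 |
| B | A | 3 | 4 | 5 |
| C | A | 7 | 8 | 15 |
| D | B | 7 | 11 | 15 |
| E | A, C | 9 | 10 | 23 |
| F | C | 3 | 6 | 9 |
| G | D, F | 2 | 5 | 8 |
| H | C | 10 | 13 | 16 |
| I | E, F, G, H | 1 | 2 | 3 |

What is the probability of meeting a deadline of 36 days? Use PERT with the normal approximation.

0.979

te_A = (5 + 4·8 + 11)/6 = 48/6 = 8; σ²_A = ((11−5)/6)² = 1.000
te_B = (3 + 4·4 + 5)/6 = 24/6 = 4; σ²_B = ((5−3)/6)² = 0.111
te_C = (7 + 4·8 + 15)/6 = 54/6 = 9; σ²_C = ((15−7)/6)² = 1.778
te_D = (7 + 4·11 + 15)/6 = 66/6 = 11; σ²_D = ((15−7)/6)² = 1.778
te_E = (9 + 4·10 + 23)/6 = 72/6 = 12; σ²_E = ((23−9)/6)² = 5.444
te_F = (3 + 4·6 + 9)/6 = 36/6 = 6; σ²_F = ((9−3)/6)² = 1.000
te_G = (2 + 4·5 + 8)/6 = 30/6 = 5; σ²_G = ((8−2)/6)² = 1.000
te_H = (10 + 4·13 + 16)/6 = 78/6 = 13; σ²_H = ((16−10)/6)² = 1.000
te_I = (1 + 4·2 + 3)/6 = 12/6 = 2; σ²_I = ((3−1)/6)² = 0.111

Forward pass:
ES_A = 0; EF_A = 8
ES_B = 8; EF_B = 8+4 = 12
ES_C = 8; EF_C = 8+9 = 17
ES_D = 12; EF_D = 12+11 = 23
ES_E = max(EF_A=8, EF_C=17) = 17; EF_E = 17+12 = 29
ES_F = 17; EF_F = 17+6 = 23
ES_G = max(EF_D=23, EF_F=23) = 23; EF_G = 23+5 = 28
ES_H = 17; EF_H = 17+13 = 30
ES_I = max(EF_E=29, EF_F=23, EF_G=28, EF_H=30) = 30; EF_I = 30+2 = 32
Expected project duration μ = 32 days. Critical path: A → C → H → I.

Variance along critical path = 1.000 + 1.778 + 1.000 + 0.111 = 3.889; σ = √3.889 = 1.972 days.
Z = (36 − 32) / 1.972 = 2.028
P(T ≤ 36) = Φ(2.028) ≈ 0.979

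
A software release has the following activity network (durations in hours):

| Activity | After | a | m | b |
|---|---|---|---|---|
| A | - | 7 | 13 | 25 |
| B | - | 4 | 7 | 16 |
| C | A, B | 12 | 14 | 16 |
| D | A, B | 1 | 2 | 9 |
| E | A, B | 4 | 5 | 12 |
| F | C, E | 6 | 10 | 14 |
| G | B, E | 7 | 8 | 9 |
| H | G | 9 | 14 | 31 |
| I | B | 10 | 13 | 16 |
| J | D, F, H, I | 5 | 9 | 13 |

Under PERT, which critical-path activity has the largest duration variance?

te_A = (7 + 4·13 + 25)/6 = 84/6 = 14; σ²_A = ((25−7)/6)² = 9.000
te_B = (4 + 4·7 + 16)/6 = 48/6 = 8; σ²_B = ((16−4)/6)² = 4.000
te_C = (12 + 4·14 + 16)/6 = 84/6 = 14; σ²_C = ((16−12)/6)² = 0.444
te_D = (1 + 4·2 + 9)/6 = 18/6 = 3; σ²_D = ((9−1)/6)² = 1.778
te_E = (4 + 4·5 + 12)/6 = 36/6 = 6; σ²_E = ((12−4)/6)² = 1.778
te_F = (6 + 4·10 + 14)/6 = 60/6 = 10; σ²_F = ((14−6)/6)² = 1.778
te_G = (7 + 4·8 + 9)/6 = 48/6 = 8; σ²_G = ((9−7)/6)² = 0.111
te_H = (9 + 4·14 + 31)/6 = 96/6 = 16; σ²_H = ((31−9)/6)² = 13.444
te_I = (10 + 4·13 + 16)/6 = 78/6 = 13; σ²_I = ((16−10)/6)² = 1.000
te_J = (5 + 4·9 + 13)/6 = 54/6 = 9; σ²_J = ((13−5)/6)² = 1.778

Forward pass:
ES_A = 0; EF_A = 14
ES_B = 0; EF_B = 8
ES_C = max(EF_A=14, EF_B=8) = 14; EF_C = 14+14 = 28
ES_D = max(EF_A=14, EF_B=8) = 14; EF_D = 14+3 = 17
ES_E = max(EF_A=14, EF_B=8) = 14; EF_E = 14+6 = 20
ES_F = max(EF_C=28, EF_E=20) = 28; EF_F = 28+10 = 38
ES_G = max(EF_B=8, EF_E=20) = 20; EF_G = 20+8 = 28
ES_H = 28; EF_H = 28+16 = 44
ES_I = 8; EF_I = 8+13 = 21
ES_J = max(EF_D=17, EF_F=38, EF_H=44, EF_I=21) = 44; EF_J = 44+9 = 53
Expected project duration μ = 53 hours. Critical path: A → E → G → H → J.

Variances on critical path: σ²_A=9.000, σ²_E=1.778, σ²_G=0.111, σ²_H=13.444, σ²_J=1.778.
Largest is σ²_H = 13.444.

H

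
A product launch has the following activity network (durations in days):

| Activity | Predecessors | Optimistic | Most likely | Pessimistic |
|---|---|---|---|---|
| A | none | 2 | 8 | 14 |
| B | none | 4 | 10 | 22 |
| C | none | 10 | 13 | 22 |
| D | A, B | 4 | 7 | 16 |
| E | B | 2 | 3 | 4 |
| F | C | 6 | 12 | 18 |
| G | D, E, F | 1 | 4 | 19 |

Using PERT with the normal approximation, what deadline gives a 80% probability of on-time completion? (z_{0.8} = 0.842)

35.5 days

te_A = (2 + 4·8 + 14)/6 = 48/6 = 8; σ²_A = ((14−2)/6)² = 4.000
te_B = (4 + 4·10 + 22)/6 = 66/6 = 11; σ²_B = ((22−4)/6)² = 9.000
te_C = (10 + 4·13 + 22)/6 = 84/6 = 14; σ²_C = ((22−10)/6)² = 4.000
te_D = (4 + 4·7 + 16)/6 = 48/6 = 8; σ²_D = ((16−4)/6)² = 4.000
te_E = (2 + 4·3 + 4)/6 = 18/6 = 3; σ²_E = ((4−2)/6)² = 0.111
te_F = (6 + 4·12 + 18)/6 = 72/6 = 12; σ²_F = ((18−6)/6)² = 4.000
te_G = (1 + 4·4 + 19)/6 = 36/6 = 6; σ²_G = ((19−1)/6)² = 9.000

Forward pass:
ES_A = 0; EF_A = 8
ES_B = 0; EF_B = 11
ES_C = 0; EF_C = 14
ES_D = max(EF_A=8, EF_B=11) = 11; EF_D = 11+8 = 19
ES_E = 11; EF_E = 11+3 = 14
ES_F = 14; EF_F = 14+12 = 26
ES_G = max(EF_D=19, EF_E=14, EF_F=26) = 26; EF_G = 26+6 = 32
Expected project duration μ = 32 days. Critical path: C → F → G.

Variance along critical path = 4.000 + 4.000 + 9.000 = 17.000; σ = 4.123 days.
D = μ + z·σ = 32 + 0.842·4.123 = 35.5 days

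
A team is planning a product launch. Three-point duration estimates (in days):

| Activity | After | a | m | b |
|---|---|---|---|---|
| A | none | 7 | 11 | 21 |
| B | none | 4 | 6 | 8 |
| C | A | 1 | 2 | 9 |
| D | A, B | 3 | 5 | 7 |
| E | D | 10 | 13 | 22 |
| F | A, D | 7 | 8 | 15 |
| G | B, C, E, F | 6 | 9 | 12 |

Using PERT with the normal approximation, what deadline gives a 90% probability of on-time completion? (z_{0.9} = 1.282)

44.2 days

te_A = (7 + 4·11 + 21)/6 = 72/6 = 12; σ²_A = ((21−7)/6)² = 5.444
te_B = (4 + 4·6 + 8)/6 = 36/6 = 6; σ²_B = ((8−4)/6)² = 0.444
te_C = (1 + 4·2 + 9)/6 = 18/6 = 3; σ²_C = ((9−1)/6)² = 1.778
te_D = (3 + 4·5 + 7)/6 = 30/6 = 5; σ²_D = ((7−3)/6)² = 0.444
te_E = (10 + 4·13 + 22)/6 = 84/6 = 14; σ²_E = ((22−10)/6)² = 4.000
te_F = (7 + 4·8 + 15)/6 = 54/6 = 9; σ²_F = ((15−7)/6)² = 1.778
te_G = (6 + 4·9 + 12)/6 = 54/6 = 9; σ²_G = ((12−6)/6)² = 1.000

Forward pass:
ES_A = 0; EF_A = 12
ES_B = 0; EF_B = 6
ES_C = 12; EF_C = 12+3 = 15
ES_D = max(EF_A=12, EF_B=6) = 12; EF_D = 12+5 = 17
ES_E = 17; EF_E = 17+14 = 31
ES_F = max(EF_A=12, EF_D=17) = 17; EF_F = 17+9 = 26
ES_G = max(EF_B=6, EF_C=15, EF_E=31, EF_F=26) = 31; EF_G = 31+9 = 40
Expected project duration μ = 40 days. Critical path: A → D → E → G.

Variance along critical path = 5.444 + 0.444 + 4.000 + 1.000 = 10.889; σ = 3.300 days.
D = μ + z·σ = 40 + 1.282·3.300 = 44.2 days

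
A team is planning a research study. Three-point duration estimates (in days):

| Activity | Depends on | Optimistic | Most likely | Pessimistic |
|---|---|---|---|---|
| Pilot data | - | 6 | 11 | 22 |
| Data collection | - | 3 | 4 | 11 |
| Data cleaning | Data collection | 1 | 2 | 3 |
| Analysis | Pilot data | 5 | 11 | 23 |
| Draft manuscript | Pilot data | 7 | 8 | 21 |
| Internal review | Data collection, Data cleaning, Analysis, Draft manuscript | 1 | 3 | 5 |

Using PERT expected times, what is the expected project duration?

te_Pilot data = (6 + 4·11 + 22)/6 = 72/6 = 12
te_Data collection = (3 + 4·4 + 11)/6 = 30/6 = 5
te_Data cleaning = (1 + 4·2 + 3)/6 = 12/6 = 2
te_Analysis = (5 + 4·11 + 23)/6 = 72/6 = 12
te_Draft manuscript = (7 + 4·8 + 21)/6 = 60/6 = 10
te_Internal review = (1 + 4·3 + 5)/6 = 18/6 = 3

Forward pass:
ES_Pilot data = 0; EF_Pilot data = 12
ES_Data collection = 0; EF_Data collection = 5
ES_Data cleaning = 5; EF_Data cleaning = 5+2 = 7
ES_Analysis = 12; EF_Analysis = 12+12 = 24
ES_Draft manuscript = 12; EF_Draft manuscript = 12+10 = 22
ES_Internal review = max(EF_Data collection=5, EF_Data cleaning=7, EF_Analysis=24, EF_Draft manuscript=22) = 24; EF_Internal review = 24+3 = 27
Expected project duration μ = 27 days. Critical path: Pilot data → Analysis → Internal review.

27 days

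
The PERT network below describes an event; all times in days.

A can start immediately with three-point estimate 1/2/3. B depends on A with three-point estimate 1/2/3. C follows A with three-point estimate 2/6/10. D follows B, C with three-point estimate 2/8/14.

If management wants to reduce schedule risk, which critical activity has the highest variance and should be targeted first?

D

te_A = (1 + 4·2 + 3)/6 = 12/6 = 2; σ²_A = ((3−1)/6)² = 0.111
te_B = (1 + 4·2 + 3)/6 = 12/6 = 2; σ²_B = ((3−1)/6)² = 0.111
te_C = (2 + 4·6 + 10)/6 = 36/6 = 6; σ²_C = ((10−2)/6)² = 1.778
te_D = (2 + 4·8 + 14)/6 = 48/6 = 8; σ²_D = ((14−2)/6)² = 4.000

Forward pass:
ES_A = 0; EF_A = 2
ES_B = 2; EF_B = 2+2 = 4
ES_C = 2; EF_C = 2+6 = 8
ES_D = max(EF_B=4, EF_C=8) = 8; EF_D = 8+8 = 16
Expected project duration μ = 16 days. Critical path: A → C → D.

Variances on critical path: σ²_A=0.111, σ²_C=1.778, σ²_D=4.000.
Largest is σ²_D = 4.000.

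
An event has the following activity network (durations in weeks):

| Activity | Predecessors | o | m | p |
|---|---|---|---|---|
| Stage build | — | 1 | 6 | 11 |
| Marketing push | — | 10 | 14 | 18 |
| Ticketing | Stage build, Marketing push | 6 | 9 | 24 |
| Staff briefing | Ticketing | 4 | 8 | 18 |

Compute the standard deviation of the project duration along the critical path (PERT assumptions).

4.03 weeks

te_Stage build = (1 + 4·6 + 11)/6 = 36/6 = 6; σ²_Stage build = ((11−1)/6)² = 2.778
te_Marketing push = (10 + 4·14 + 18)/6 = 84/6 = 14; σ²_Marketing push = ((18−10)/6)² = 1.778
te_Ticketing = (6 + 4·9 + 24)/6 = 66/6 = 11; σ²_Ticketing = ((24−6)/6)² = 9.000
te_Staff briefing = (4 + 4·8 + 18)/6 = 54/6 = 9; σ²_Staff briefing = ((18−4)/6)² = 5.444

Forward pass:
ES_Stage build = 0; EF_Stage build = 6
ES_Marketing push = 0; EF_Marketing push = 14
ES_Ticketing = max(EF_Stage build=6, EF_Marketing push=14) = 14; EF_Ticketing = 14+11 = 25
ES_Staff briefing = 25; EF_Staff briefing = 25+9 = 34
Expected project duration μ = 34 weeks. Critical path: Marketing push → Ticketing → Staff briefing.

Variance along critical path = 1.778 + 9.000 + 5.444 = 16.222
σ = √16.222 = 4.028 weeks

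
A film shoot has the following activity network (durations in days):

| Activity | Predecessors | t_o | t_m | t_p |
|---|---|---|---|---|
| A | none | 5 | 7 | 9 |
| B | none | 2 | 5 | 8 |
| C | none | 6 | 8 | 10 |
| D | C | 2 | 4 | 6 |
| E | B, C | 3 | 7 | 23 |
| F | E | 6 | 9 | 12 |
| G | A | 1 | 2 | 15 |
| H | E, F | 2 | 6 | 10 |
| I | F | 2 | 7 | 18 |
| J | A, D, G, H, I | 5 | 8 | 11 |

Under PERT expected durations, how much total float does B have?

3 days

te_A = (5 + 4·7 + 9)/6 = 42/6 = 7
te_B = (2 + 4·5 + 8)/6 = 30/6 = 5
te_C = (6 + 4·8 + 10)/6 = 48/6 = 8
te_D = (2 + 4·4 + 6)/6 = 24/6 = 4
te_E = (3 + 4·7 + 23)/6 = 54/6 = 9
te_F = (6 + 4·9 + 12)/6 = 54/6 = 9
te_G = (1 + 4·2 + 15)/6 = 24/6 = 4
te_H = (2 + 4·6 + 10)/6 = 36/6 = 6
te_I = (2 + 4·7 + 18)/6 = 48/6 = 8
te_J = (5 + 4·8 + 11)/6 = 48/6 = 8

Forward pass:
ES_A = 0; EF_A = 7
ES_B = 0; EF_B = 5
ES_C = 0; EF_C = 8
ES_D = 8; EF_D = 8+4 = 12
ES_E = max(EF_B=5, EF_C=8) = 8; EF_E = 8+9 = 17
ES_F = 17; EF_F = 17+9 = 26
ES_G = 7; EF_G = 7+4 = 11
ES_H = max(EF_E=17, EF_F=26) = 26; EF_H = 26+6 = 32
ES_I = 26; EF_I = 26+8 = 34
ES_J = max(EF_A=7, EF_D=12, EF_G=11, EF_H=32, EF_I=34) = 34; EF_J = 34+8 = 42
Expected project duration μ = 42 days. Critical path: C → E → F → I → J.

Backward pass:
LF_J = 42; LS_J = 42−8 = 34
LF_I = LS_J = 34; LS_I = 34−8 = 26
LF_H = LS_J = 34; LS_H = 34−6 = 28
LF_G = LS_J = 34; LS_G = 34−4 = 30
LF_F = min(LS_H=28, LS_I=26) = 26; LS_F = 26−9 = 17
LF_E = min(LS_F=17, LS_H=28) = 17; LS_E = 17−9 = 8
LF_D = LS_J = 34; LS_D = 34−4 = 30
LF_C = min(LS_D=30, LS_E=8) = 8; LS_C = 8−8 = 0
LF_B = LS_E = 8; LS_B = 8−5 = 3
LF_A = min(LS_G=30, LS_J=34) = 30; LS_A = 30−7 = 23
Slack_B = LS_B − ES_B = 3 − 0 = 3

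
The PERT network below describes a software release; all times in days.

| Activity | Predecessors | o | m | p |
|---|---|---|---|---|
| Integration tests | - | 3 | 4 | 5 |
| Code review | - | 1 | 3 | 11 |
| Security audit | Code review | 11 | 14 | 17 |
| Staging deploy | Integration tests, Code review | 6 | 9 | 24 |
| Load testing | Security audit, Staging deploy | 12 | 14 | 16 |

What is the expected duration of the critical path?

te_Integration tests = (3 + 4·4 + 5)/6 = 24/6 = 4
te_Code review = (1 + 4·3 + 11)/6 = 24/6 = 4
te_Security audit = (11 + 4·14 + 17)/6 = 84/6 = 14
te_Staging deploy = (6 + 4·9 + 24)/6 = 66/6 = 11
te_Load testing = (12 + 4·14 + 16)/6 = 84/6 = 14

Forward pass:
ES_Integration tests = 0; EF_Integration tests = 4
ES_Code review = 0; EF_Code review = 4
ES_Security audit = 4; EF_Security audit = 4+14 = 18
ES_Staging deploy = max(EF_Integration tests=4, EF_Code review=4) = 4; EF_Staging deploy = 4+11 = 15
ES_Load testing = max(EF_Security audit=18, EF_Staging deploy=15) = 18; EF_Load testing = 18+14 = 32
Expected project duration μ = 32 days. Critical path: Code review → Security audit → Load testing.

32 days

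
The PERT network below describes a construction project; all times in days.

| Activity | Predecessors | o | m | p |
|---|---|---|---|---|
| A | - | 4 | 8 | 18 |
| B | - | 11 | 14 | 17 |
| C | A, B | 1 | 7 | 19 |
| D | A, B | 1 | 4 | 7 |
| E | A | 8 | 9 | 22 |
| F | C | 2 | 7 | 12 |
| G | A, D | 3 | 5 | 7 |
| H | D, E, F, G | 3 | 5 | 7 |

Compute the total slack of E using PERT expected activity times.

te_A = (4 + 4·8 + 18)/6 = 54/6 = 9
te_B = (11 + 4·14 + 17)/6 = 84/6 = 14
te_C = (1 + 4·7 + 19)/6 = 48/6 = 8
te_D = (1 + 4·4 + 7)/6 = 24/6 = 4
te_E = (8 + 4·9 + 22)/6 = 66/6 = 11
te_F = (2 + 4·7 + 12)/6 = 42/6 = 7
te_G = (3 + 4·5 + 7)/6 = 30/6 = 5
te_H = (3 + 4·5 + 7)/6 = 30/6 = 5

Forward pass:
ES_A = 0; EF_A = 9
ES_B = 0; EF_B = 14
ES_C = max(EF_A=9, EF_B=14) = 14; EF_C = 14+8 = 22
ES_D = max(EF_A=9, EF_B=14) = 14; EF_D = 14+4 = 18
ES_E = 9; EF_E = 9+11 = 20
ES_F = 22; EF_F = 22+7 = 29
ES_G = max(EF_A=9, EF_D=18) = 18; EF_G = 18+5 = 23
ES_H = max(EF_D=18, EF_E=20, EF_F=29, EF_G=23) = 29; EF_H = 29+5 = 34
Expected project duration μ = 34 days. Critical path: B → C → F → H.

Backward pass:
LF_H = 34; LS_H = 34−5 = 29
LF_G = LS_H = 29; LS_G = 29−5 = 24
LF_F = LS_H = 29; LS_F = 29−7 = 22
LF_E = LS_H = 29; LS_E = 29−11 = 18
LF_D = min(LS_G=24, LS_H=29) = 24; LS_D = 24−4 = 20
LF_C = LS_F = 22; LS_C = 22−8 = 14
LF_B = min(LS_C=14, LS_D=20) = 14; LS_B = 14−14 = 0
LF_A = min(LS_C=14, LS_D=20, LS_E=18, LS_G=24) = 14; LS_A = 14−9 = 5
Slack_E = LS_E − ES_E = 18 − 9 = 9

9 days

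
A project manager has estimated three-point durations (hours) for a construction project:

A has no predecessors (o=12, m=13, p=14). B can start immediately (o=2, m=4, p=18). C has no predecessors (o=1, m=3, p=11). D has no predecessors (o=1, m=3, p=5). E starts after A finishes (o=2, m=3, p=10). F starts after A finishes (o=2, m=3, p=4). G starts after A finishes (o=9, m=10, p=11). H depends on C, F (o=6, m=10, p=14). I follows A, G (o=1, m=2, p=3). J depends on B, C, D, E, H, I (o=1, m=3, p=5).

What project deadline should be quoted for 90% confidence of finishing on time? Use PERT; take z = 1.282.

31.0 hours

te_A = (12 + 4·13 + 14)/6 = 78/6 = 13; σ²_A = ((14−12)/6)² = 0.111
te_B = (2 + 4·4 + 18)/6 = 36/6 = 6; σ²_B = ((18−2)/6)² = 7.111
te_C = (1 + 4·3 + 11)/6 = 24/6 = 4; σ²_C = ((11−1)/6)² = 2.778
te_D = (1 + 4·3 + 5)/6 = 18/6 = 3; σ²_D = ((5−1)/6)² = 0.444
te_E = (2 + 4·3 + 10)/6 = 24/6 = 4; σ²_E = ((10−2)/6)² = 1.778
te_F = (2 + 4·3 + 4)/6 = 18/6 = 3; σ²_F = ((4−2)/6)² = 0.111
te_G = (9 + 4·10 + 11)/6 = 60/6 = 10; σ²_G = ((11−9)/6)² = 0.111
te_H = (6 + 4·10 + 14)/6 = 60/6 = 10; σ²_H = ((14−6)/6)² = 1.778
te_I = (1 + 4·2 + 3)/6 = 12/6 = 2; σ²_I = ((3−1)/6)² = 0.111
te_J = (1 + 4·3 + 5)/6 = 18/6 = 3; σ²_J = ((5−1)/6)² = 0.444

Forward pass:
ES_A = 0; EF_A = 13
ES_B = 0; EF_B = 6
ES_C = 0; EF_C = 4
ES_D = 0; EF_D = 3
ES_E = 13; EF_E = 13+4 = 17
ES_F = 13; EF_F = 13+3 = 16
ES_G = 13; EF_G = 13+10 = 23
ES_H = max(EF_C=4, EF_F=16) = 16; EF_H = 16+10 = 26
ES_I = max(EF_A=13, EF_G=23) = 23; EF_I = 23+2 = 25
ES_J = max(EF_B=6, EF_C=4, EF_D=3, EF_E=17, EF_H=26, EF_I=25) = 26; EF_J = 26+3 = 29
Expected project duration μ = 29 hours. Critical path: A → F → H → J.

Variance along critical path = 0.111 + 0.111 + 1.778 + 0.444 = 2.444; σ = 1.563 hours.
D = μ + z·σ = 29 + 1.282·1.563 = 31.0 hours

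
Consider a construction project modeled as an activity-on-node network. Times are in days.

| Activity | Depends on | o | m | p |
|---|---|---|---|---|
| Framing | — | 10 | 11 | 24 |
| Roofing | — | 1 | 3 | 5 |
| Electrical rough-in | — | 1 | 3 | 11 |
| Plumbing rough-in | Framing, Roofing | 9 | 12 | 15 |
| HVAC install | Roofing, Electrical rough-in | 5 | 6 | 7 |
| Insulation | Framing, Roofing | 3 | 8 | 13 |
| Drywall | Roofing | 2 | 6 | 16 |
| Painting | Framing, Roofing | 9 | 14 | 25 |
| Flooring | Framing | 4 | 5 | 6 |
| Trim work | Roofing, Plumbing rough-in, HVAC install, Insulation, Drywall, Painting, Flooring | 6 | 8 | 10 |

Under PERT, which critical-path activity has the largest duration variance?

Painting

te_Framing = (10 + 4·11 + 24)/6 = 78/6 = 13; σ²_Framing = ((24−10)/6)² = 5.444
te_Roofing = (1 + 4·3 + 5)/6 = 18/6 = 3; σ²_Roofing = ((5−1)/6)² = 0.444
te_Electrical rough-in = (1 + 4·3 + 11)/6 = 24/6 = 4; σ²_Electrical rough-in = ((11−1)/6)² = 2.778
te_Plumbing rough-in = (9 + 4·12 + 15)/6 = 72/6 = 12; σ²_Plumbing rough-in = ((15−9)/6)² = 1.000
te_HVAC install = (5 + 4·6 + 7)/6 = 36/6 = 6; σ²_HVAC install = ((7−5)/6)² = 0.111
te_Insulation = (3 + 4·8 + 13)/6 = 48/6 = 8; σ²_Insulation = ((13−3)/6)² = 2.778
te_Drywall = (2 + 4·6 + 16)/6 = 42/6 = 7; σ²_Drywall = ((16−2)/6)² = 5.444
te_Painting = (9 + 4·14 + 25)/6 = 90/6 = 15; σ²_Painting = ((25−9)/6)² = 7.111
te_Flooring = (4 + 4·5 + 6)/6 = 30/6 = 5; σ²_Flooring = ((6−4)/6)² = 0.111
te_Trim work = (6 + 4·8 + 10)/6 = 48/6 = 8; σ²_Trim work = ((10−6)/6)² = 0.444

Forward pass:
ES_Framing = 0; EF_Framing = 13
ES_Roofing = 0; EF_Roofing = 3
ES_Electrical rough-in = 0; EF_Electrical rough-in = 4
ES_Plumbing rough-in = max(EF_Framing=13, EF_Roofing=3) = 13; EF_Plumbing rough-in = 13+12 = 25
ES_HVAC install = max(EF_Roofing=3, EF_Electrical rough-in=4) = 4; EF_HVAC install = 4+6 = 10
ES_Insulation = max(EF_Framing=13, EF_Roofing=3) = 13; EF_Insulation = 13+8 = 21
ES_Drywall = 3; EF_Drywall = 3+7 = 10
ES_Painting = max(EF_Framing=13, EF_Roofing=3) = 13; EF_Painting = 13+15 = 28
ES_Flooring = 13; EF_Flooring = 13+5 = 18
ES_Trim work = max(EF_Roofing=3, EF_Plumbing rough-in=25, EF_HVAC install=10, EF_Insulation=21, EF_Drywall=10, EF_Painting=28, EF_Flooring=18) = 28; EF_Trim work = 28+8 = 36
Expected project duration μ = 36 days. Critical path: Framing → Painting → Trim work.

Variances on critical path: σ²_Framing=5.444, σ²_Painting=7.111, σ²_Trim work=0.444.
Largest is σ²_Painting = 7.111.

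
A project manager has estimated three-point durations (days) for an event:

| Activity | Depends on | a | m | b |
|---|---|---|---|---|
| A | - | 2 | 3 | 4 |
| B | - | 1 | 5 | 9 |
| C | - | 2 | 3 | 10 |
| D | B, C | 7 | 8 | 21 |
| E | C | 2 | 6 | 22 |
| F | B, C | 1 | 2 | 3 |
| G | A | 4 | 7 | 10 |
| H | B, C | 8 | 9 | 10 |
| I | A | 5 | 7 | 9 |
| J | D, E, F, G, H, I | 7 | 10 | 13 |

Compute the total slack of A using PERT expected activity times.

5 days

te_A = (2 + 4·3 + 4)/6 = 18/6 = 3
te_B = (1 + 4·5 + 9)/6 = 30/6 = 5
te_C = (2 + 4·3 + 10)/6 = 24/6 = 4
te_D = (7 + 4·8 + 21)/6 = 60/6 = 10
te_E = (2 + 4·6 + 22)/6 = 48/6 = 8
te_F = (1 + 4·2 + 3)/6 = 12/6 = 2
te_G = (4 + 4·7 + 10)/6 = 42/6 = 7
te_H = (8 + 4·9 + 10)/6 = 54/6 = 9
te_I = (5 + 4·7 + 9)/6 = 42/6 = 7
te_J = (7 + 4·10 + 13)/6 = 60/6 = 10

Forward pass:
ES_A = 0; EF_A = 3
ES_B = 0; EF_B = 5
ES_C = 0; EF_C = 4
ES_D = max(EF_B=5, EF_C=4) = 5; EF_D = 5+10 = 15
ES_E = 4; EF_E = 4+8 = 12
ES_F = max(EF_B=5, EF_C=4) = 5; EF_F = 5+2 = 7
ES_G = 3; EF_G = 3+7 = 10
ES_H = max(EF_B=5, EF_C=4) = 5; EF_H = 5+9 = 14
ES_I = 3; EF_I = 3+7 = 10
ES_J = max(EF_D=15, EF_E=12, EF_F=7, EF_G=10, EF_H=14, EF_I=10) = 15; EF_J = 15+10 = 25
Expected project duration μ = 25 days. Critical path: B → D → J.

Backward pass:
LF_J = 25; LS_J = 25−10 = 15
LF_I = LS_J = 15; LS_I = 15−7 = 8
LF_H = LS_J = 15; LS_H = 15−9 = 6
LF_G = LS_J = 15; LS_G = 15−7 = 8
LF_F = LS_J = 15; LS_F = 15−2 = 13
LF_E = LS_J = 15; LS_E = 15−8 = 7
LF_D = LS_J = 15; LS_D = 15−10 = 5
LF_C = min(LS_D=5, LS_E=7, LS_F=13, LS_H=6) = 5; LS_C = 5−4 = 1
LF_B = min(LS_D=5, LS_F=13, LS_H=6) = 5; LS_B = 5−5 = 0
LF_A = min(LS_G=8, LS_I=8) = 8; LS_A = 8−3 = 5
Slack_A = LS_A − ES_A = 5 − 0 = 5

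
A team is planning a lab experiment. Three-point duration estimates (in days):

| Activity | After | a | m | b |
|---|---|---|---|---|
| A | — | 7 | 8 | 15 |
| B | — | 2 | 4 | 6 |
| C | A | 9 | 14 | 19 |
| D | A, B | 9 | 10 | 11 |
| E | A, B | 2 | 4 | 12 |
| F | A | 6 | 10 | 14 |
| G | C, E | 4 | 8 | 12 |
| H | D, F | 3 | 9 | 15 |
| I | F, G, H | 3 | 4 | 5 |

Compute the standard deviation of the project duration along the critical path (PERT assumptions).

te_A = (7 + 4·8 + 15)/6 = 54/6 = 9; σ²_A = ((15−7)/6)² = 1.778
te_B = (2 + 4·4 + 6)/6 = 24/6 = 4; σ²_B = ((6−2)/6)² = 0.444
te_C = (9 + 4·14 + 19)/6 = 84/6 = 14; σ²_C = ((19−9)/6)² = 2.778
te_D = (9 + 4·10 + 11)/6 = 60/6 = 10; σ²_D = ((11−9)/6)² = 0.111
te_E = (2 + 4·4 + 12)/6 = 30/6 = 5; σ²_E = ((12−2)/6)² = 2.778
te_F = (6 + 4·10 + 14)/6 = 60/6 = 10; σ²_F = ((14−6)/6)² = 1.778
te_G = (4 + 4·8 + 12)/6 = 48/6 = 8; σ²_G = ((12−4)/6)² = 1.778
te_H = (3 + 4·9 + 15)/6 = 54/6 = 9; σ²_H = ((15−3)/6)² = 4.000
te_I = (3 + 4·4 + 5)/6 = 24/6 = 4; σ²_I = ((5−3)/6)² = 0.111

Forward pass:
ES_A = 0; EF_A = 9
ES_B = 0; EF_B = 4
ES_C = 9; EF_C = 9+14 = 23
ES_D = max(EF_A=9, EF_B=4) = 9; EF_D = 9+10 = 19
ES_E = max(EF_A=9, EF_B=4) = 9; EF_E = 9+5 = 14
ES_F = 9; EF_F = 9+10 = 19
ES_G = max(EF_C=23, EF_E=14) = 23; EF_G = 23+8 = 31
ES_H = max(EF_D=19, EF_F=19) = 19; EF_H = 19+9 = 28
ES_I = max(EF_F=19, EF_G=31, EF_H=28) = 31; EF_I = 31+4 = 35
Expected project duration μ = 35 days. Critical path: A → C → G → I.

Variance along critical path = 1.778 + 2.778 + 1.778 + 0.111 = 6.444
σ = √6.444 = 2.539 days

2.54 days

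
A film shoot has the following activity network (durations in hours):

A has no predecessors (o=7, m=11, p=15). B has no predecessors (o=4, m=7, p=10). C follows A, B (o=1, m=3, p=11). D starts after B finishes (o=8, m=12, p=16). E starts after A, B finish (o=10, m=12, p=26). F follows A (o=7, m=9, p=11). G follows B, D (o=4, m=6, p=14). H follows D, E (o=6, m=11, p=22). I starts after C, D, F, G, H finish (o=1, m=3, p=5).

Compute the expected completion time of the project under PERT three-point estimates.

te_A = (7 + 4·11 + 15)/6 = 66/6 = 11
te_B = (4 + 4·7 + 10)/6 = 42/6 = 7
te_C = (1 + 4·3 + 11)/6 = 24/6 = 4
te_D = (8 + 4·12 + 16)/6 = 72/6 = 12
te_E = (10 + 4·12 + 26)/6 = 84/6 = 14
te_F = (7 + 4·9 + 11)/6 = 54/6 = 9
te_G = (4 + 4·6 + 14)/6 = 42/6 = 7
te_H = (6 + 4·11 + 22)/6 = 72/6 = 12
te_I = (1 + 4·3 + 5)/6 = 18/6 = 3

Forward pass:
ES_A = 0; EF_A = 11
ES_B = 0; EF_B = 7
ES_C = max(EF_A=11, EF_B=7) = 11; EF_C = 11+4 = 15
ES_D = 7; EF_D = 7+12 = 19
ES_E = max(EF_A=11, EF_B=7) = 11; EF_E = 11+14 = 25
ES_F = 11; EF_F = 11+9 = 20
ES_G = max(EF_B=7, EF_D=19) = 19; EF_G = 19+7 = 26
ES_H = max(EF_D=19, EF_E=25) = 25; EF_H = 25+12 = 37
ES_I = max(EF_C=15, EF_D=19, EF_F=20, EF_G=26, EF_H=37) = 37; EF_I = 37+3 = 40
Expected project duration μ = 40 hours. Critical path: A → E → H → I.

40 hours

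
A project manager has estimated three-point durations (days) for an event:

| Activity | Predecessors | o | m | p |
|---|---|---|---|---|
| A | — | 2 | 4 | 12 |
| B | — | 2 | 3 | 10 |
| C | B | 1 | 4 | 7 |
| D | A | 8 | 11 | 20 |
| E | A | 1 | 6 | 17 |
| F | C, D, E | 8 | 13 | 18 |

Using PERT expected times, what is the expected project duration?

te_A = (2 + 4·4 + 12)/6 = 30/6 = 5
te_B = (2 + 4·3 + 10)/6 = 24/6 = 4
te_C = (1 + 4·4 + 7)/6 = 24/6 = 4
te_D = (8 + 4·11 + 20)/6 = 72/6 = 12
te_E = (1 + 4·6 + 17)/6 = 42/6 = 7
te_F = (8 + 4·13 + 18)/6 = 78/6 = 13

Forward pass:
ES_A = 0; EF_A = 5
ES_B = 0; EF_B = 4
ES_C = 4; EF_C = 4+4 = 8
ES_D = 5; EF_D = 5+12 = 17
ES_E = 5; EF_E = 5+7 = 12
ES_F = max(EF_C=8, EF_D=17, EF_E=12) = 17; EF_F = 17+13 = 30
Expected project duration μ = 30 days. Critical path: A → D → F.

30 days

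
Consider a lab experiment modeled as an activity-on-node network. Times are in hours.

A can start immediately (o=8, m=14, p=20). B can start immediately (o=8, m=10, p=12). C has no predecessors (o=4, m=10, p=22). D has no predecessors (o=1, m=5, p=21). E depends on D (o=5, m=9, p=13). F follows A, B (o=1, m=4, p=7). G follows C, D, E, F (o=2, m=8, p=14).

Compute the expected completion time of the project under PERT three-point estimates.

te_A = (8 + 4·14 + 20)/6 = 84/6 = 14
te_B = (8 + 4·10 + 12)/6 = 60/6 = 10
te_C = (4 + 4·10 + 22)/6 = 66/6 = 11
te_D = (1 + 4·5 + 21)/6 = 42/6 = 7
te_E = (5 + 4·9 + 13)/6 = 54/6 = 9
te_F = (1 + 4·4 + 7)/6 = 24/6 = 4
te_G = (2 + 4·8 + 14)/6 = 48/6 = 8

Forward pass:
ES_A = 0; EF_A = 14
ES_B = 0; EF_B = 10
ES_C = 0; EF_C = 11
ES_D = 0; EF_D = 7
ES_E = 7; EF_E = 7+9 = 16
ES_F = max(EF_A=14, EF_B=10) = 14; EF_F = 14+4 = 18
ES_G = max(EF_C=11, EF_D=7, EF_E=16, EF_F=18) = 18; EF_G = 18+8 = 26
Expected project duration μ = 26 hours. Critical path: A → F → G.

26 hours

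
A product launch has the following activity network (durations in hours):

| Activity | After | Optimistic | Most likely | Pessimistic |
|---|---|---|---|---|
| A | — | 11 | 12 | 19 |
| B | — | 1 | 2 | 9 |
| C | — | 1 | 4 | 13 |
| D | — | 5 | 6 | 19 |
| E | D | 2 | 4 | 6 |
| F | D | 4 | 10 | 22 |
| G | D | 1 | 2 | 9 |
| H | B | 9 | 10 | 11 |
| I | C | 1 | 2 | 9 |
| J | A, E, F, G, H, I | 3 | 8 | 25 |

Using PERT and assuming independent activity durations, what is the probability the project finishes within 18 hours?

0.019

te_A = (11 + 4·12 + 19)/6 = 78/6 = 13; σ²_A = ((19−11)/6)² = 1.778
te_B = (1 + 4·2 + 9)/6 = 18/6 = 3; σ²_B = ((9−1)/6)² = 1.778
te_C = (1 + 4·4 + 13)/6 = 30/6 = 5; σ²_C = ((13−1)/6)² = 4.000
te_D = (5 + 4·6 + 19)/6 = 48/6 = 8; σ²_D = ((19−5)/6)² = 5.444
te_E = (2 + 4·4 + 6)/6 = 24/6 = 4; σ²_E = ((6−2)/6)² = 0.444
te_F = (4 + 4·10 + 22)/6 = 66/6 = 11; σ²_F = ((22−4)/6)² = 9.000
te_G = (1 + 4·2 + 9)/6 = 18/6 = 3; σ²_G = ((9−1)/6)² = 1.778
te_H = (9 + 4·10 + 11)/6 = 60/6 = 10; σ²_H = ((11−9)/6)² = 0.111
te_I = (1 + 4·2 + 9)/6 = 18/6 = 3; σ²_I = ((9−1)/6)² = 1.778
te_J = (3 + 4·8 + 25)/6 = 60/6 = 10; σ²_J = ((25−3)/6)² = 13.444

Forward pass:
ES_A = 0; EF_A = 13
ES_B = 0; EF_B = 3
ES_C = 0; EF_C = 5
ES_D = 0; EF_D = 8
ES_E = 8; EF_E = 8+4 = 12
ES_F = 8; EF_F = 8+11 = 19
ES_G = 8; EF_G = 8+3 = 11
ES_H = 3; EF_H = 3+10 = 13
ES_I = 5; EF_I = 5+3 = 8
ES_J = max(EF_A=13, EF_E=12, EF_F=19, EF_G=11, EF_H=13, EF_I=8) = 19; EF_J = 19+10 = 29
Expected project duration μ = 29 hours. Critical path: D → F → J.

Variance along critical path = 5.444 + 9.000 + 13.444 = 27.889; σ = √27.889 = 5.281 hours.
Z = (18 − 29) / 5.281 = -2.083
P(T ≤ 18) = Φ(-2.083) ≈ 0.019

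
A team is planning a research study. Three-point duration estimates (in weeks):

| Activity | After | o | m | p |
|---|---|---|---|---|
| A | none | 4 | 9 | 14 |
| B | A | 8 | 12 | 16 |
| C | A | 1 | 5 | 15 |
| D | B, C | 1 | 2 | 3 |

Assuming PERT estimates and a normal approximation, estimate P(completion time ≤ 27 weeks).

0.968

te_A = (4 + 4·9 + 14)/6 = 54/6 = 9; σ²_A = ((14−4)/6)² = 2.778
te_B = (8 + 4·12 + 16)/6 = 72/6 = 12; σ²_B = ((16−8)/6)² = 1.778
te_C = (1 + 4·5 + 15)/6 = 36/6 = 6; σ²_C = ((15−1)/6)² = 5.444
te_D = (1 + 4·2 + 3)/6 = 12/6 = 2; σ²_D = ((3−1)/6)² = 0.111

Forward pass:
ES_A = 0; EF_A = 9
ES_B = 9; EF_B = 9+12 = 21
ES_C = 9; EF_C = 9+6 = 15
ES_D = max(EF_B=21, EF_C=15) = 21; EF_D = 21+2 = 23
Expected project duration μ = 23 weeks. Critical path: A → B → D.

Variance along critical path = 2.778 + 1.778 + 0.111 = 4.667; σ = √4.667 = 2.160 weeks.
Z = (27 − 23) / 2.160 = 1.852
P(T ≤ 27) = Φ(1.852) ≈ 0.968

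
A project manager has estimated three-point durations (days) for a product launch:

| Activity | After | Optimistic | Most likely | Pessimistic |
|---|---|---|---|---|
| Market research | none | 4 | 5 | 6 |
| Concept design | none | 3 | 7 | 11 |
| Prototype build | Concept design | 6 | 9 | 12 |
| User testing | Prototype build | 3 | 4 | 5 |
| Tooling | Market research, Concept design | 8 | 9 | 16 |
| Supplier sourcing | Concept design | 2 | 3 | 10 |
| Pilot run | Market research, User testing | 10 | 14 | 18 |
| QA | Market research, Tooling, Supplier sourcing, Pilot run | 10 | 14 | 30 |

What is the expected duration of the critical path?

50 days

te_Market research = (4 + 4·5 + 6)/6 = 30/6 = 5
te_Concept design = (3 + 4·7 + 11)/6 = 42/6 = 7
te_Prototype build = (6 + 4·9 + 12)/6 = 54/6 = 9
te_User testing = (3 + 4·4 + 5)/6 = 24/6 = 4
te_Tooling = (8 + 4·9 + 16)/6 = 60/6 = 10
te_Supplier sourcing = (2 + 4·3 + 10)/6 = 24/6 = 4
te_Pilot run = (10 + 4·14 + 18)/6 = 84/6 = 14
te_QA = (10 + 4·14 + 30)/6 = 96/6 = 16

Forward pass:
ES_Market research = 0; EF_Market research = 5
ES_Concept design = 0; EF_Concept design = 7
ES_Prototype build = 7; EF_Prototype build = 7+9 = 16
ES_User testing = 16; EF_User testing = 16+4 = 20
ES_Tooling = max(EF_Market research=5, EF_Concept design=7) = 7; EF_Tooling = 7+10 = 17
ES_Supplier sourcing = 7; EF_Supplier sourcing = 7+4 = 11
ES_Pilot run = max(EF_Market research=5, EF_User testing=20) = 20; EF_Pilot run = 20+14 = 34
ES_QA = max(EF_Market research=5, EF_Tooling=17, EF_Supplier sourcing=11, EF_Pilot run=34) = 34; EF_QA = 34+16 = 50
Expected project duration μ = 50 days. Critical path: Concept design → Prototype build → User testing → Pilot run → QA.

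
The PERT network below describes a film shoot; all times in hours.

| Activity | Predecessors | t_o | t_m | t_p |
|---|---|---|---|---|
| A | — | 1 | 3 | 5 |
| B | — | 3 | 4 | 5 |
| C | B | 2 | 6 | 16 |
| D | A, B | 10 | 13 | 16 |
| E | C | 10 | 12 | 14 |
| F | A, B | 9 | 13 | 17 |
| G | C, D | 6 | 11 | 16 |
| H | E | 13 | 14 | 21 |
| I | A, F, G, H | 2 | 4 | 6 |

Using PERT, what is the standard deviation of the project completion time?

2.87 hours

te_A = (1 + 4·3 + 5)/6 = 18/6 = 3; σ²_A = ((5−1)/6)² = 0.444
te_B = (3 + 4·4 + 5)/6 = 24/6 = 4; σ²_B = ((5−3)/6)² = 0.111
te_C = (2 + 4·6 + 16)/6 = 42/6 = 7; σ²_C = ((16−2)/6)² = 5.444
te_D = (10 + 4·13 + 16)/6 = 78/6 = 13; σ²_D = ((16−10)/6)² = 1.000
te_E = (10 + 4·12 + 14)/6 = 72/6 = 12; σ²_E = ((14−10)/6)² = 0.444
te_F = (9 + 4·13 + 17)/6 = 78/6 = 13; σ²_F = ((17−9)/6)² = 1.778
te_G = (6 + 4·11 + 16)/6 = 66/6 = 11; σ²_G = ((16−6)/6)² = 2.778
te_H = (13 + 4·14 + 21)/6 = 90/6 = 15; σ²_H = ((21−13)/6)² = 1.778
te_I = (2 + 4·4 + 6)/6 = 24/6 = 4; σ²_I = ((6−2)/6)² = 0.444

Forward pass:
ES_A = 0; EF_A = 3
ES_B = 0; EF_B = 4
ES_C = 4; EF_C = 4+7 = 11
ES_D = max(EF_A=3, EF_B=4) = 4; EF_D = 4+13 = 17
ES_E = 11; EF_E = 11+12 = 23
ES_F = max(EF_A=3, EF_B=4) = 4; EF_F = 4+13 = 17
ES_G = max(EF_C=11, EF_D=17) = 17; EF_G = 17+11 = 28
ES_H = 23; EF_H = 23+15 = 38
ES_I = max(EF_A=3, EF_F=17, EF_G=28, EF_H=38) = 38; EF_I = 38+4 = 42
Expected project duration μ = 42 hours. Critical path: B → C → E → H → I.

Variance along critical path = 0.111 + 5.444 + 0.444 + 1.778 + 0.444 = 8.222
σ = √8.222 = 2.867 hours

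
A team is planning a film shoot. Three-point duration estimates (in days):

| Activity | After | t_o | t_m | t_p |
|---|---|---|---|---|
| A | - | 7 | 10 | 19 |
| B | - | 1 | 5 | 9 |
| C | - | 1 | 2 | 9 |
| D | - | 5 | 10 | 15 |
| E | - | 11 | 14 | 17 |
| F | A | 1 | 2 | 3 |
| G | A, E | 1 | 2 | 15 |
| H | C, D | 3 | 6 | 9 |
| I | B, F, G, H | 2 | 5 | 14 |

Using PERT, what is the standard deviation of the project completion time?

3.23 days

te_A = (7 + 4·10 + 19)/6 = 66/6 = 11; σ²_A = ((19−7)/6)² = 4.000
te_B = (1 + 4·5 + 9)/6 = 30/6 = 5; σ²_B = ((9−1)/6)² = 1.778
te_C = (1 + 4·2 + 9)/6 = 18/6 = 3; σ²_C = ((9−1)/6)² = 1.778
te_D = (5 + 4·10 + 15)/6 = 60/6 = 10; σ²_D = ((15−5)/6)² = 2.778
te_E = (11 + 4·14 + 17)/6 = 84/6 = 14; σ²_E = ((17−11)/6)² = 1.000
te_F = (1 + 4·2 + 3)/6 = 12/6 = 2; σ²_F = ((3−1)/6)² = 0.111
te_G = (1 + 4·2 + 15)/6 = 24/6 = 4; σ²_G = ((15−1)/6)² = 5.444
te_H = (3 + 4·6 + 9)/6 = 36/6 = 6; σ²_H = ((9−3)/6)² = 1.000
te_I = (2 + 4·5 + 14)/6 = 36/6 = 6; σ²_I = ((14−2)/6)² = 4.000

Forward pass:
ES_A = 0; EF_A = 11
ES_B = 0; EF_B = 5
ES_C = 0; EF_C = 3
ES_D = 0; EF_D = 10
ES_E = 0; EF_E = 14
ES_F = 11; EF_F = 11+2 = 13
ES_G = max(EF_A=11, EF_E=14) = 14; EF_G = 14+4 = 18
ES_H = max(EF_C=3, EF_D=10) = 10; EF_H = 10+6 = 16
ES_I = max(EF_B=5, EF_F=13, EF_G=18, EF_H=16) = 18; EF_I = 18+6 = 24
Expected project duration μ = 24 days. Critical path: E → G → I.

Variance along critical path = 1.000 + 5.444 + 4.000 = 10.444
σ = √10.444 = 3.232 days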